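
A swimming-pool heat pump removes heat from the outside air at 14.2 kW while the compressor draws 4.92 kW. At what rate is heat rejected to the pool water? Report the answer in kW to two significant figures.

For a cyclic device the first law requires Q̇_H = Q̇_C + Ẇ.
Q̇_H = Q̇_C + Ẇ = 19.12 kW.

19 kW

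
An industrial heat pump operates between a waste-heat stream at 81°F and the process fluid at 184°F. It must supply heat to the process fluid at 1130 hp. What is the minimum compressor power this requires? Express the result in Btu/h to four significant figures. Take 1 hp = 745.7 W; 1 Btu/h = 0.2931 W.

460000 Btu/h

In absolute terms T_C = 300.37 K and T_H = 357.59 K, so ΔT = 57.22 K.
COP_Carnot = T_H/ΔT = 357.59/57.22 = 6.249.
Ẇ_min = Q̇/COP_Carnot = 1130/6.249 = 180.8 hp = 460000 Btu/h.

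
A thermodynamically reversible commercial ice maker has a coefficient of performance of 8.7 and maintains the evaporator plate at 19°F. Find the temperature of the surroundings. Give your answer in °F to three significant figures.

74.0 °F

COP_R = T_C/(T_H − T_C) gives T_H − T_C = T_C/COP.
With T_C = 265.93 K, T_H = 265.93 × (1 + 1/8.7) = 296.49 K.
Converting, 296.49 K = 74.02°F.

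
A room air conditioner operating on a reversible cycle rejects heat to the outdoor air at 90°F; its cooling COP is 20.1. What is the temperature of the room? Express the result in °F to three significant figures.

For a Carnot refrigerator COP_R = T_C/(T_H − T_C), so T_C = COP·T_H/(1 + COP).
With T_H = 305.37 K, T_C = 20.1 × 305.37/21.10 = 290.90 K.
Converting, 290.90 K = 63.95°F.

63.9 °F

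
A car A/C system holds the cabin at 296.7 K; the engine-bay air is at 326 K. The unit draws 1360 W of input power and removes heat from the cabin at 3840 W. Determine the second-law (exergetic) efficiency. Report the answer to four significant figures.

COP_actual = Q̇_C/Ẇ = 3840/1360 = 2.824.
The reservoir spacing is ΔT = 326 − 296.7 = 29.30 K.
COP_Carnot = T_C/ΔT = 296.70/29.30 = 10.13.
η_II = COP_actual/COP_Carnot = 2.824/10.13 = 0.2788.

0.2788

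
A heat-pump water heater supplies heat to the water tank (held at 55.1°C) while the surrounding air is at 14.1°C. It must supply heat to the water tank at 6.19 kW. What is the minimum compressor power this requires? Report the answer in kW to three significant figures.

0.773 kW

In absolute terms T_C = 287.25 K and T_H = 328.25 K, so ΔT = 41.00 K.
COP_Carnot = T_H/ΔT = 328.25/41.00 = 8.006.
Ẇ_min = Q̇/COP_Carnot = 6.190/8.006 = 0.7732 kW.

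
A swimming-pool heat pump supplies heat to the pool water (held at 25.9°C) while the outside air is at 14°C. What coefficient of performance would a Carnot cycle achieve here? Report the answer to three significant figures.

25.1

In absolute terms T_C = 287.15 K and T_H = 299.05 K, so ΔT = 11.90 K.
For a reversible cycle, COP_Carnot = T_H/ΔT = 299.05/11.90 = 25.13.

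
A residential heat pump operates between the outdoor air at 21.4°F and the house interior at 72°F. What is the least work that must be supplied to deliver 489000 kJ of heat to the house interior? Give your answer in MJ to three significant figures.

In absolute terms T_C = 267.26 K and T_H = 295.37 K, so ΔT = 28.11 K.
The reversible limit is COP_HP = T_H/ΔT = 10.51, so W_min = Q_H/COP = Q_H·ΔT/T_H.
W_min = 489000 × 28.11/295.37 = 46540 kJ = 46.54 MJ.

46.5 MJ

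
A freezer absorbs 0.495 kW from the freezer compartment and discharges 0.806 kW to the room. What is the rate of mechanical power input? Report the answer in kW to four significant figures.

For a cyclic device the first law requires Q̇_H = Q̇_C + Ẇ.
Ẇ = Q̇_H − Q̇_C = 0.3110 kW.

0.3110 kW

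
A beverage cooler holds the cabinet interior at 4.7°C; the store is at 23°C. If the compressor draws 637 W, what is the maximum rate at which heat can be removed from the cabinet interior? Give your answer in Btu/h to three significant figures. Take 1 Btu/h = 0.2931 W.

33000 Btu/h

In absolute terms T_C = 277.85 K and T_H = 296.15 K, so ΔT = 18.30 K.
COP_Carnot = T_C/ΔT = 277.85/18.30 = 15.18.
Q̇_max = COP_Carnot × Ẇ = 15.18 × 637.0 W = 9672 W = 33000 Btu/h.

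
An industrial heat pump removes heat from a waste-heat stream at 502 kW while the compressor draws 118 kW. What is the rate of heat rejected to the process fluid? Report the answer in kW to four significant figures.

For a cyclic device the first law requires Q̇_H = Q̇_C + Ẇ.
Q̇_H = Q̇_C + Ẇ = 620.0 kW.

620.0 kW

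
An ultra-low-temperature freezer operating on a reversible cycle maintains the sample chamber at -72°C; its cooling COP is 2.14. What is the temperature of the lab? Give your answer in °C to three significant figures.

COP_R = T_C/(T_H − T_C) gives T_H − T_C = T_C/COP.
With T_C = 201.15 K, T_H = 201.15 × (1 + 1/2.14) = 295.15 K.
Converting, 295.15 K = 22.00°C.

22.0 °C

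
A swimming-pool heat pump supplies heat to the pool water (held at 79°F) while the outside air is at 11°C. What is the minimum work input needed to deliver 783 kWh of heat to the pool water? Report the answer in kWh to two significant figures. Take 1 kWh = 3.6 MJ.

In absolute terms T_C = 284.15 K and T_H = 299.26 K, so ΔT = 15.11 K.
The reversible limit is COP_HP = T_H/ΔT = 19.80, so W_min = Q_H/COP = Q_H·ΔT/T_H.
W_min = 783.0 × 15.11/299.26 = 39.54 kWh.

40 kWh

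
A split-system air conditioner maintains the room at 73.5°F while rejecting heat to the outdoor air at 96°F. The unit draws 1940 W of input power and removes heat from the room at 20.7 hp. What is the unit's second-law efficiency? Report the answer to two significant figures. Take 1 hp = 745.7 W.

0.34

Converting, Q̇_C = 20.70 hp = 15440 W, so COP_actual = Q̇_C/Ẇ = 15440/1940 = 7.957.
In absolute terms T_C = 296.21 K and T_H = 308.71 K, so ΔT = 12.50 K.
COP_Carnot = T_C/ΔT = 296.21/12.50 = 23.70.
η_II = COP_actual/COP_Carnot = 7.957/23.70 = 0.3358.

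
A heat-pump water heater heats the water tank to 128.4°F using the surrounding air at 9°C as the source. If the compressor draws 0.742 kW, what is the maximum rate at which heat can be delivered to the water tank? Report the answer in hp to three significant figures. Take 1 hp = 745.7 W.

7.30 hp

In absolute terms T_C = 282.15 K and T_H = 326.71 K, so ΔT = 44.56 K.
COP_Carnot = T_H/ΔT = 326.71/44.56 = 7.333.
Q̇_max = COP_Carnot × Ẇ = 7.333 × 0.7420 kW = 5.441 kW = 7.296 hp.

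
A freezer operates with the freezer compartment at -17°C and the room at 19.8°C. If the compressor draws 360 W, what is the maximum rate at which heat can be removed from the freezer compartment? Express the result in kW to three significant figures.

2.51 kW

In absolute terms T_C = 256.15 K and T_H = 292.95 K, so ΔT = 36.80 K.
COP_Carnot = T_C/ΔT = 256.15/36.80 = 6.961.
Q̇_max = COP_Carnot × Ẇ = 6.961 × 360.0 W = 2506 W = 2.506 kW.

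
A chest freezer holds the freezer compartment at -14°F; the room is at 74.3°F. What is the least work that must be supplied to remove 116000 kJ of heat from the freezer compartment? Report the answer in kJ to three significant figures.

23000 kJ

In absolute terms T_C = 247.59 K and T_H = 296.65 K, so ΔT = 49.06 K.
The reversible limit is COP_R = T_C/ΔT = 5.047, so W_min = Q_C/COP = Q_C·ΔT/T_C.
W_min = 116000 × 49.06/247.59 = 22980 kJ.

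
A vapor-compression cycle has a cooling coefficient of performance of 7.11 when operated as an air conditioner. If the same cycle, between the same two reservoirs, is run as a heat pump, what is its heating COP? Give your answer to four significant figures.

The first law on one cycle gives Q_H = Q_C + W, so Q_H/W = Q_C/W + 1.
COP_HP = COP_R + 1 = 7.11 + 1 = 8.11.

8.110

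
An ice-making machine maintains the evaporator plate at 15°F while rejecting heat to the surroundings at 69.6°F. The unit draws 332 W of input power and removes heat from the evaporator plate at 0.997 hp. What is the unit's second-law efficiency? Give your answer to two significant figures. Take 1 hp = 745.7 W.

0.26

Converting, Q̇_C = 0.9970 hp = 743.5 W, so COP_actual = Q̇_C/Ẇ = 743.5/332.0 = 2.239.
In absolute terms T_C = 263.71 K and T_H = 294.04 K, so ΔT = 30.33 K.
COP_Carnot = T_C/ΔT = 263.71/30.33 = 8.694.
η_II = COP_actual/COP_Carnot = 2.239/8.694 = 0.2576.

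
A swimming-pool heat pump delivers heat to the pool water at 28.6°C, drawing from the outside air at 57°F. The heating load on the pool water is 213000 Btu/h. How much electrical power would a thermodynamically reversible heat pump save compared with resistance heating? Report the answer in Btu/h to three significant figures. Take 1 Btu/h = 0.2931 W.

203000 Btu/h

In absolute terms T_C = 287.04 K and T_H = 301.75 K, so ΔT = 14.71 K.
COP_Carnot = T_H/ΔT = 301.75/14.71 = 20.51.
Resistance heating needs Ẇ_res = Q̇_H = 213000 Btu/h; the reversible heat pump needs only Ẇ_hp = Q̇_H/COP = 10380 Btu/h.
Saving = 213000 − 10380 = 202600 Btu/h.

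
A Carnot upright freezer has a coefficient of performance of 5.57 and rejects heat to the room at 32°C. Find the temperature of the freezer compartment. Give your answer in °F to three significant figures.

6.00 °F

For a Carnot refrigerator COP_R = T_C/(T_H − T_C), so T_C = COP·T_H/(1 + COP).
With T_H = 305.15 K, T_C = 5.57 × 305.15/6.570 = 258.70 K.
Converting, 258.70 K = 6.00°F.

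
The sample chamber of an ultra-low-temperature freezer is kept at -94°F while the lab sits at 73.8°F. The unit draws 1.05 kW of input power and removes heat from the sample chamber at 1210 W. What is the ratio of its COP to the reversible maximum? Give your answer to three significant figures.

Converting, Q̇_C = 1210 W = 1.210 kW, so COP_actual = Q̇_C/Ẇ = 1.210/1.050 = 1.152.
In absolute terms T_C = 203.15 K and T_H = 296.37 K, so ΔT = 93.22 K.
COP_Carnot = T_C/ΔT = 203.15/93.22 = 2.179.
η_II = COP_actual/COP_Carnot = 1.152/2.179 = 0.5288.

0.529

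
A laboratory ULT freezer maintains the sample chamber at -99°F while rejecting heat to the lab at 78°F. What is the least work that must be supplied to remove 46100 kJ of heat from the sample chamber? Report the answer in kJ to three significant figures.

In absolute terms T_C = 200.37 K and T_H = 298.71 K, so ΔT = 98.33 K.
The reversible limit is COP_R = T_C/ΔT = 2.038, so W_min = Q_C/COP = Q_C·ΔT/T_C.
W_min = 46100 × 98.33/200.37 = 22620 kJ.

22600 kJ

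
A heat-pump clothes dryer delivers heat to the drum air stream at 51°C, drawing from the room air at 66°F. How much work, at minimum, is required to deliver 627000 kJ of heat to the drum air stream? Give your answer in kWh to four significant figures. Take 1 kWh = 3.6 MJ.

17.25 kWh

In absolute terms T_C = 292.04 K and T_H = 324.15 K, so ΔT = 32.11 K.
The reversible limit is COP_HP = T_H/ΔT = 10.09, so W_min = Q_H/COP = Q_H·ΔT/T_H.
W_min = 627000 × 32.11/324.15 = 62110 kJ = 17.25 kWh.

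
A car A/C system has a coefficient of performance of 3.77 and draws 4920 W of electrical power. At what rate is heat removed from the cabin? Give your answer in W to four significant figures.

18550 W

Q̇_C = COP × Ẇ = 3.77 × 4920 = 18550 W.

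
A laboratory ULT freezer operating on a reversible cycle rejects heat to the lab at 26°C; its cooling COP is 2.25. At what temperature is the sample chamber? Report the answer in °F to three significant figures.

-86.9 °F

For a Carnot refrigerator COP_R = T_C/(T_H − T_C), so T_C = COP·T_H/(1 + COP).
With T_H = 299.15 K, T_C = 2.25 × 299.15/3.250 = 207.10 K.
Converting, 207.10 K = -86.88°F.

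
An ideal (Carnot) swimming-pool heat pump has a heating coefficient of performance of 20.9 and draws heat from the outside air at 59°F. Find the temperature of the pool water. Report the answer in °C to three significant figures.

COP_HP = T_H/(T_H − T_C) rearranges to T_H = COP·T_C/(COP − 1).
With T_C = 288.15 K, T_H = 20.9 × 288.15/19.90 = 302.63 K.
Converting, 302.63 K = 29.48°C.

29.5 °C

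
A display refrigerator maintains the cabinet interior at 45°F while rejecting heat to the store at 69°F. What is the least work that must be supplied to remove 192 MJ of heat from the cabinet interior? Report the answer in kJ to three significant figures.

In absolute terms T_C = 280.37 K and T_H = 293.71 K, so ΔT = 13.33 K.
The reversible limit is COP_R = T_C/ΔT = 21.03, so W_min = Q_C/COP = Q_C·ΔT/T_C.
W_min = 192.0 × 13.33/280.37 = 9.131 MJ = 9131 kJ.

9130 kJ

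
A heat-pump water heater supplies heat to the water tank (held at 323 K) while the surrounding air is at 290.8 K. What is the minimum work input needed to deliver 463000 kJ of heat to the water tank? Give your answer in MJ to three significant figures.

46.2 MJ

The reservoir spacing is ΔT = 323 − 290.8 = 32.20 K.
The reversible limit is COP_HP = T_H/ΔT = 10.03, so W_min = Q_H/COP = Q_H·ΔT/T_H.
W_min = 463000 × 32.20/323.00 = 46160 kJ = 46.16 MJ.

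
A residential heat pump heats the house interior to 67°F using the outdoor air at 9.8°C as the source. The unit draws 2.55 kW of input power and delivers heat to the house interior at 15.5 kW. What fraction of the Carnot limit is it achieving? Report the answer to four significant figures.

COP_actual = Q̇_H/Ẇ = 15.50/2.550 = 6.078.
In absolute terms T_C = 282.95 K and T_H = 292.59 K, so ΔT = 9.644 K.
COP_Carnot = T_H/ΔT = 292.59/9.644 = 30.34.
η_II = COP_actual/COP_Carnot = 6.078/30.34 = 0.2004.

0.2004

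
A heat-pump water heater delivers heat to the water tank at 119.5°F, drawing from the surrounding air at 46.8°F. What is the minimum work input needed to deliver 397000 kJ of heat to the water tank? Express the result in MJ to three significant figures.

49.8 MJ

In absolute terms T_C = 281.37 K and T_H = 321.76 K, so ΔT = 40.39 K.
The reversible limit is COP_HP = T_H/ΔT = 7.967, so W_min = Q_H/COP = Q_H·ΔT/T_H.
W_min = 397000 × 40.39/321.76 = 49830 kJ = 49.83 MJ.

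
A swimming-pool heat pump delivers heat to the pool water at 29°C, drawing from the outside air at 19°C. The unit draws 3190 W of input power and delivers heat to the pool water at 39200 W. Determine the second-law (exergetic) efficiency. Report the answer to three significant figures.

COP_actual = Q̇_H/Ẇ = 39200/3190 = 12.29.
In absolute terms T_C = 292.15 K and T_H = 302.15 K, so ΔT = 10.00 K.
COP_Carnot = T_H/ΔT = 302.15/10.00 = 30.22.
η_II = COP_actual/COP_Carnot = 12.29/30.22 = 0.4067.

0.407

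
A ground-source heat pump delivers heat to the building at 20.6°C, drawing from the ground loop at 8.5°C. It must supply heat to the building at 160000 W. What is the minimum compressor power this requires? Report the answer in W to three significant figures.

In absolute terms T_C = 281.65 K and T_H = 293.75 K, so ΔT = 12.10 K.
COP_Carnot = T_H/ΔT = 293.75/12.10 = 24.28.
Ẇ_min = Q̇/COP_Carnot = 160000/24.28 = 6591 W.

6590 W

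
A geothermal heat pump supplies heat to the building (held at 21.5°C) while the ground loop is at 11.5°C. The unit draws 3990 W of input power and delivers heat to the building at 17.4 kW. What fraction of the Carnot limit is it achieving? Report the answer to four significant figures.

0.1480

Converting, Q̇_H = 17.40 kW = 17400 W, so COP_actual = Q̇_H/Ẇ = 17400/3990 = 4.361.
In absolute terms T_C = 284.65 K and T_H = 294.65 K, so ΔT = 10.00 K.
COP_Carnot = T_H/ΔT = 294.65/10.00 = 29.47.
η_II = COP_actual/COP_Carnot = 4.361/29.47 = 0.1480.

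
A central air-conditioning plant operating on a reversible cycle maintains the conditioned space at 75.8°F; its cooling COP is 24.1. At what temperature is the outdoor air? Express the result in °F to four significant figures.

98.02 °F

COP_R = T_C/(T_H − T_C) gives T_H − T_C = T_C/COP.
With T_C = 297.48 K, T_H = 297.48 × (1 + 1/24.1) = 309.83 K.
Converting, 309.83 K = 98.02°F.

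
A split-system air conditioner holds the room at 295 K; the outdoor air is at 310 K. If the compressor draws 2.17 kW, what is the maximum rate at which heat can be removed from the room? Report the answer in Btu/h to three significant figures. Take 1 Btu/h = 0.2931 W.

146000 Btu/h

The reservoir spacing is ΔT = 310 − 295 = 15.00 K.
COP_Carnot = T_C/ΔT = 295.00/15.00 = 19.67.
Q̇_max = COP_Carnot × Ẇ = 19.67 × 2.170 kW = 42.68 kW = 145600 Btu/h.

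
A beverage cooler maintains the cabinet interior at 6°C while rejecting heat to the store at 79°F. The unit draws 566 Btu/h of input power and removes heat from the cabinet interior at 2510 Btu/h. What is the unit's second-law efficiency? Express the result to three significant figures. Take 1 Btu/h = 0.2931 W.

COP_actual = Q̇_C/Ẇ = 2510/566.0 = 4.435.
In absolute terms T_C = 279.15 K and T_H = 299.26 K, so ΔT = 20.11 K.
COP_Carnot = T_C/ΔT = 279.15/20.11 = 13.88.
η_II = COP_actual/COP_Carnot = 4.435/13.88 = 0.3195.

0.319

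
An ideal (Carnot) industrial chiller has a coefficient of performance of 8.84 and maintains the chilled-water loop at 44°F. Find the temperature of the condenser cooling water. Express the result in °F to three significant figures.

COP_R = T_C/(T_H − T_C) gives T_H − T_C = T_C/COP.
With T_C = 279.82 K, T_H = 279.82 × (1 + 1/8.84) = 311.47 K.
Converting, 311.47 K = 100.98°F.

101 °F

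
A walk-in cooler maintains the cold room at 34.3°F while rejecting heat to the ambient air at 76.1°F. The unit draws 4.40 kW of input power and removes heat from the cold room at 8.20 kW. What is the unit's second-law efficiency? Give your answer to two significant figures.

0.16

COP_actual = Q̇_C/Ẇ = 8.200/4.400 = 1.864.
In absolute terms T_C = 274.43 K and T_H = 297.65 K, so ΔT = 23.22 K.
COP_Carnot = T_C/ΔT = 274.43/23.22 = 11.82.
η_II = COP_actual/COP_Carnot = 1.864/11.82 = 0.1577.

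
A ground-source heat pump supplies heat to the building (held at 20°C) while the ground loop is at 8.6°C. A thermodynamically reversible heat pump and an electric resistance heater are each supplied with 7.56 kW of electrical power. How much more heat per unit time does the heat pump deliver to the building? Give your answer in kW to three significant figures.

187 kW

In absolute terms T_C = 281.75 K and T_H = 293.15 K, so ΔT = 11.40 K.
COP_Carnot = T_H/ΔT = 293.15/11.40 = 25.71.
The heat pump delivers Q̇_H = COP × Ẇ = 194.4 kW; the resistance heater delivers Ẇ = 7.560 kW.
Extra = (COP − 1)·Ẇ = 186.8 kW.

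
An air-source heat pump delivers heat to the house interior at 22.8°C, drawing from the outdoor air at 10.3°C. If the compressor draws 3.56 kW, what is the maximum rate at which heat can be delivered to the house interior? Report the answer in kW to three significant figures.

84.3 kW

In absolute terms T_C = 283.45 K and T_H = 295.95 K, so ΔT = 12.50 K.
COP_Carnot = T_H/ΔT = 295.95/12.50 = 23.68.
Q̇_max = COP_Carnot × Ẇ = 23.68 × 3.560 kW = 84.29 kW.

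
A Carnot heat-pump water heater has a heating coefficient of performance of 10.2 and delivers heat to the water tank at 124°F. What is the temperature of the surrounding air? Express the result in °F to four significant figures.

COP_HP = T_H/(T_H − T_C) gives T_H − T_C = T_H/COP.
With T_H = 324.26 K, T_C = 324.26 × (1 − 1/10.2) = 292.47 K.
Converting, 292.47 K = 66.78°F.

66.78 °F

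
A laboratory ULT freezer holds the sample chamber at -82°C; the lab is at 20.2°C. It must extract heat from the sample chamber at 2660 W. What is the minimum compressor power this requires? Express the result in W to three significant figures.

1420 W

In absolute terms T_C = 191.15 K and T_H = 293.35 K, so ΔT = 102.2 K.
COP_Carnot = T_C/ΔT = 191.15/102.2 = 1.870.
Ẇ_min = Q̇/COP_Carnot = 2660/1.870 = 1422 W.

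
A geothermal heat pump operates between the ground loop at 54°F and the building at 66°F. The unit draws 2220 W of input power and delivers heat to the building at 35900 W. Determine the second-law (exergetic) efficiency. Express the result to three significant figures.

0.369

COP_actual = Q̇_H/Ẇ = 35900/2220 = 16.17.
In absolute terms T_C = 285.37 K and T_H = 292.04 K, so ΔT = 6.667 K.
COP_Carnot = T_H/ΔT = 292.04/6.667 = 43.81.
η_II = COP_actual/COP_Carnot = 16.17/43.81 = 0.3692.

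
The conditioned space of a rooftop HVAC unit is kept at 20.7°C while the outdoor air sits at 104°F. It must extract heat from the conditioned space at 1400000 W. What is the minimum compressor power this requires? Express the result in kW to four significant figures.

In absolute terms T_C = 293.85 K and T_H = 313.15 K, so ΔT = 19.30 K.
COP_Carnot = T_C/ΔT = 293.85/19.30 = 15.23.
Ẇ_min = Q̇/COP_Carnot = 1400000/15.23 = 91950 W = 91.95 kW.

91.95 kW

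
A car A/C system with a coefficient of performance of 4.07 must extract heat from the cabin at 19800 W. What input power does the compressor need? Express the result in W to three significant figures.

Ẇ = Q̇_C/COP = 19800/4.07 = 4865 W.

4860 W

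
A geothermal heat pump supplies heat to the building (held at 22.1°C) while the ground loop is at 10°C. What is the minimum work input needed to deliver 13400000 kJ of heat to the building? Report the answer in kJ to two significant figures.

In absolute terms T_C = 283.15 K and T_H = 295.25 K, so ΔT = 12.10 K.
The reversible limit is COP_HP = T_H/ΔT = 24.40, so W_min = Q_H/COP = Q_H·ΔT/T_H.
W_min = 13400000 × 12.10/295.25 = 549200 kJ.

550000 kJ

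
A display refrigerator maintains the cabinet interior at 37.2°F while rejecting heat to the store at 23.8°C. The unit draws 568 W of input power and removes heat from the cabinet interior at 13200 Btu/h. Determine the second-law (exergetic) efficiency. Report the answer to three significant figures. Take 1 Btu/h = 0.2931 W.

Converting, Q̇_C = 13200 Btu/h = 3869 W, so COP_actual = Q̇_C/Ẇ = 3869/568.0 = 6.811.
In absolute terms T_C = 276.04 K and T_H = 296.95 K, so ΔT = 20.91 K.
COP_Carnot = T_C/ΔT = 276.04/20.91 = 13.20.
η_II = COP_actual/COP_Carnot = 6.811/13.20 = 0.5160.

0.516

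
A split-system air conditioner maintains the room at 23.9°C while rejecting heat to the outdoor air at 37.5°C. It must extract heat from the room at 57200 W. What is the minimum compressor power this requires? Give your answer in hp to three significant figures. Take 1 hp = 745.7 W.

3.51 hp

In absolute terms T_C = 297.05 K and T_H = 310.65 K, so ΔT = 13.60 K.
COP_Carnot = T_C/ΔT = 297.05/13.60 = 21.84.
Ẇ_min = Q̇/COP_Carnot = 57200/21.84 = 2619 W = 3.512 hp.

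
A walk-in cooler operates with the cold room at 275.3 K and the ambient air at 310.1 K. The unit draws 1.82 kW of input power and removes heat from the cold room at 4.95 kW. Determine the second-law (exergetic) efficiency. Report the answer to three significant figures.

COP_actual = Q̇_C/Ẇ = 4.950/1.820 = 2.720.
The reservoir spacing is ΔT = 310.1 − 275.3 = 34.80 K.
COP_Carnot = T_C/ΔT = 275.30/34.80 = 7.911.
η_II = COP_actual/COP_Carnot = 2.720/7.911 = 0.3438.

0.344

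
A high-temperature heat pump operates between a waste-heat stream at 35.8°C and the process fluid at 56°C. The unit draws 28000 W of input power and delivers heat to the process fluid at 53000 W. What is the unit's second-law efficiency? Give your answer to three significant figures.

COP_actual = Q̇_H/Ẇ = 53000/28000 = 1.893.
In absolute terms T_C = 308.95 K and T_H = 329.15 K, so ΔT = 20.20 K.
COP_Carnot = T_H/ΔT = 329.15/20.20 = 16.29.
η_II = COP_actual/COP_Carnot = 1.893/16.29 = 0.1162.

0.116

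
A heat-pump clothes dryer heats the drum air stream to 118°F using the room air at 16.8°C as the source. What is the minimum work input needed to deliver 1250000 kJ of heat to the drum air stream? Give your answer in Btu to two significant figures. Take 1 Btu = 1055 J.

110000 Btu

In absolute terms T_C = 289.95 K and T_H = 320.93 K, so ΔT = 30.98 K.
The reversible limit is COP_HP = T_H/ΔT = 10.36, so W_min = Q_H/COP = Q_H·ΔT/T_H.
W_min = 1250000 × 30.98/320.93 = 120700 kJ = 114400 Btu.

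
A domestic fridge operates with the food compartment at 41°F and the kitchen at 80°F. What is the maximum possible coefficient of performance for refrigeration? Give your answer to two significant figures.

In absolute terms T_C = 278.15 K and T_H = 299.82 K, so ΔT = 21.67 K.
For a reversible cycle, COP_Carnot = T_C/ΔT = 278.15/21.67 = 12.84.

13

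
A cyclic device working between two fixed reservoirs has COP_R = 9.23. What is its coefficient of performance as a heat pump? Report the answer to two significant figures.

The first law on one cycle gives Q_H = Q_C + W, so Q_H/W = Q_C/W + 1.
COP_HP = COP_R + 1 = 9.23 + 1 = 10.23.

10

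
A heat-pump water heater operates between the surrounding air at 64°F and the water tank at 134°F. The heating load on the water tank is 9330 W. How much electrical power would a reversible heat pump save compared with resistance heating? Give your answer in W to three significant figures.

In absolute terms T_C = 290.93 K and T_H = 329.82 K, so ΔT = 38.89 K.
COP_Carnot = T_H/ΔT = 329.82/38.89 = 8.481.
Resistance heating needs Ẇ_res = Q̇_H = 9330 W; the reversible heat pump needs only Ẇ_hp = Q̇_H/COP = 1100 W.
Saving = 9330 − 1100 = 8230 W.

8230 W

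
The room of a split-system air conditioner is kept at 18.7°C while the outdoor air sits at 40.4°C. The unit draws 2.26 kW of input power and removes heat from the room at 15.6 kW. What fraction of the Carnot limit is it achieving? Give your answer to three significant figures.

COP_actual = Q̇_C/Ẇ = 15.60/2.260 = 6.903.
In absolute terms T_C = 291.85 K and T_H = 313.55 K, so ΔT = 21.70 K.
COP_Carnot = T_C/ΔT = 291.85/21.70 = 13.45.
η_II = COP_actual/COP_Carnot = 6.903/13.45 = 0.5132.

0.513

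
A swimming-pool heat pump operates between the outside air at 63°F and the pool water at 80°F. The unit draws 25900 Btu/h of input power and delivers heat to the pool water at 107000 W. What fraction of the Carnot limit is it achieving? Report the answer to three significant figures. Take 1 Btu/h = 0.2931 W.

0.444

Converting, Q̇_H = 107000 W = 365100 Btu/h, so COP_actual = Q̇_H/Ẇ = 365100/25900 = 14.10.
In absolute terms T_C = 290.37 K and T_H = 299.82 K, so ΔT = 9.444 K.
COP_Carnot = T_H/ΔT = 299.82/9.444 = 31.75.
η_II = COP_actual/COP_Carnot = 14.10/31.75 = 0.4440.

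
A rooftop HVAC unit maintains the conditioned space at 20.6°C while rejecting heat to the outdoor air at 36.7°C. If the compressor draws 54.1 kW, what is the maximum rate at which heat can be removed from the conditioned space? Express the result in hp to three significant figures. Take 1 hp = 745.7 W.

1320 hp

In absolute terms T_C = 293.75 K and T_H = 309.85 K, so ΔT = 16.10 K.
COP_Carnot = T_C/ΔT = 293.75/16.10 = 18.25.
Q̇_max = COP_Carnot × Ẇ = 18.25 × 54.10 kW = 987.1 kW = 1324 hp.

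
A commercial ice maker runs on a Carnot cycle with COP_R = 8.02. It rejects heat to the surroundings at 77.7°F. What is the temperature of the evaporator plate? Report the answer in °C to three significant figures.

-7.71 °C

For a Carnot refrigerator COP_R = T_C/(T_H − T_C), so T_C = COP·T_H/(1 + COP).
With T_H = 298.54 K, T_C = 8.02 × 298.54/9.020 = 265.44 K.
Converting, 265.44 K = -7.71°C.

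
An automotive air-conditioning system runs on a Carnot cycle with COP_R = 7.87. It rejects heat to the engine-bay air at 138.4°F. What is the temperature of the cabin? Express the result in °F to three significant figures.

71.0 °F

For a Carnot refrigerator COP_R = T_C/(T_H − T_C), so T_C = COP·T_H/(1 + COP).
With T_H = 332.26 K, T_C = 7.87 × 332.26/8.870 = 294.80 K.
Converting, 294.80 K = 70.97°F.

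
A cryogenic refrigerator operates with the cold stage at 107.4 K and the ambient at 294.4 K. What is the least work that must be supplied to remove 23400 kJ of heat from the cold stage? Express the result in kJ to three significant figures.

40700 kJ

The reservoir spacing is ΔT = 294.4 − 107.4 = 187.0 K.
The reversible limit is COP_R = T_C/ΔT = 0.5743, so W_min = Q_C/COP = Q_C·ΔT/T_C.
W_min = 23400 × 187.0/107.40 = 40740 kJ.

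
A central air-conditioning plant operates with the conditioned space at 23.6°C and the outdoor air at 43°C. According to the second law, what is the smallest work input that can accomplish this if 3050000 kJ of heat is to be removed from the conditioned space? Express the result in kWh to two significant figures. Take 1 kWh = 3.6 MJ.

55 kWh

In absolute terms T_C = 296.75 K and T_H = 316.15 K, so ΔT = 19.40 K.
The reversible limit is COP_R = T_C/ΔT = 15.30, so W_min = Q_C/COP = Q_C·ΔT/T_C.
W_min = 3050000 × 19.40/296.75 = 199400 kJ = 55.39 kWh.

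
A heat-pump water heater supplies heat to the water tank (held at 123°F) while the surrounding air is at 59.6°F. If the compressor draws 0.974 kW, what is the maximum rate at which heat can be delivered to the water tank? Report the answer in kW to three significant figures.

8.95 kW

In absolute terms T_C = 288.48 K and T_H = 323.71 K, so ΔT = 35.22 K.
COP_Carnot = T_H/ΔT = 323.71/35.22 = 9.190.
Q̇_max = COP_Carnot × Ẇ = 9.190 × 0.9740 kW = 8.951 kW.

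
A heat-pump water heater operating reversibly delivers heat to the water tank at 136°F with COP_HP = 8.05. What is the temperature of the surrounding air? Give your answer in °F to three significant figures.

62.0 °F

COP_HP = T_H/(T_H − T_C) gives T_H − T_C = T_H/COP.
With T_H = 330.93 K, T_C = 330.93 × (1 − 1/8.05) = 289.82 K.
Converting, 289.82 K = 62.00°F.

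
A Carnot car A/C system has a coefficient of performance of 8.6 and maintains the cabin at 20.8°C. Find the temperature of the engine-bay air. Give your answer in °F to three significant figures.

COP_R = T_C/(T_H − T_C) gives T_H − T_C = T_C/COP.
With T_C = 293.95 K, T_H = 293.95 × (1 + 1/8.6) = 328.13 K.
Converting, 328.13 K = 130.96°F.

131 °F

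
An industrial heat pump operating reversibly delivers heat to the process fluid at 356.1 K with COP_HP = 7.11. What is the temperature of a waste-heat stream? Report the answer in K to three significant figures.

306 K

COP_HP = T_H/(T_H − T_C) gives T_H − T_C = T_H/COP.
With T_H = 356.10 K, T_C = 356.10 × (1 − 1/7.11) = 306.02 K.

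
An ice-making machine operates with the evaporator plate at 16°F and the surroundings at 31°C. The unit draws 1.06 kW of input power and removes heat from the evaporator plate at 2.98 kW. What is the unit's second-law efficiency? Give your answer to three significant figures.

0.424

COP_actual = Q̇_C/Ẇ = 2.980/1.060 = 2.811.
In absolute terms T_C = 264.26 K and T_H = 304.15 K, so ΔT = 39.89 K.
COP_Carnot = T_C/ΔT = 264.26/39.89 = 6.625.
η_II = COP_actual/COP_Carnot = 2.811/6.625 = 0.4244.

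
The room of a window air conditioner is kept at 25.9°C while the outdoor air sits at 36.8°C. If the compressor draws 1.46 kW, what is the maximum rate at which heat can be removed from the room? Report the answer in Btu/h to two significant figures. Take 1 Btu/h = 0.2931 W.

In absolute terms T_C = 299.05 K and T_H = 309.95 K, so ΔT = 10.90 K.
COP_Carnot = T_C/ΔT = 299.05/10.90 = 27.44.
Q̇_max = COP_Carnot × Ẇ = 27.44 × 1.460 kW = 40.06 kW = 136700 Btu/h.

140000 Btu/h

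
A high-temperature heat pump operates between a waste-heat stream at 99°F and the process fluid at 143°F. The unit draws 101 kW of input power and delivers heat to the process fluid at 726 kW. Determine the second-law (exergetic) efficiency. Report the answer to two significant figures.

0.52

COP_actual = Q̇_H/Ẇ = 726.0/101.0 = 7.188.
In absolute terms T_C = 310.37 K and T_H = 334.82 K, so ΔT = 24.44 K.
COP_Carnot = T_H/ΔT = 334.82/24.44 = 13.70.
η_II = COP_actual/COP_Carnot = 7.188/13.70 = 0.5248.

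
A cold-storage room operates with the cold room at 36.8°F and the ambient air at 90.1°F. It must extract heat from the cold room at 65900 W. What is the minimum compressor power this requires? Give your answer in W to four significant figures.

7075 W

In absolute terms T_C = 275.82 K and T_H = 305.43 K, so ΔT = 29.61 K.
COP_Carnot = T_C/ΔT = 275.82/29.61 = 9.315.
Ẇ_min = Q̇/COP_Carnot = 65900/9.315 = 7075 W.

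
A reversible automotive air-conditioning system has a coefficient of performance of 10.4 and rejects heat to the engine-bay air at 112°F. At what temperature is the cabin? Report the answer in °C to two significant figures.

For a Carnot refrigerator COP_R = T_C/(T_H − T_C), so T_C = COP·T_H/(1 + COP).
With T_H = 317.59 K, T_C = 10.4 × 317.59/11.40 = 289.74 K.
Converting, 289.74 K = 16.59°C.

17 °C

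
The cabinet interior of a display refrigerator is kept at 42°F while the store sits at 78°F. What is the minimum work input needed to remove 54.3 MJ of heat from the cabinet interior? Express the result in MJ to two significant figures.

In absolute terms T_C = 278.71 K and T_H = 298.71 K, so ΔT = 20.00 K.
The reversible limit is COP_R = T_C/ΔT = 13.94, so W_min = Q_C/COP = Q_C·ΔT/T_C.
W_min = 54.30 × 20.00/278.71 = 3.897 MJ.

3.9 MJ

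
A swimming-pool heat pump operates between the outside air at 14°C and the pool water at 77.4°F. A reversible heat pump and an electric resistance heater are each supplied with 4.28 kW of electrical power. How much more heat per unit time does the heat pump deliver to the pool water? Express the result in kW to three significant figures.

110 kW

In absolute terms T_C = 287.15 K and T_H = 298.37 K, so ΔT = 11.22 K.
COP_Carnot = T_H/ΔT = 298.37/11.22 = 26.59.
The heat pump delivers Q̇_H = COP × Ẇ = 113.8 kW; the resistance heater delivers Ẇ = 4.280 kW.
Extra = (COP − 1)·Ẇ = 109.5 kW.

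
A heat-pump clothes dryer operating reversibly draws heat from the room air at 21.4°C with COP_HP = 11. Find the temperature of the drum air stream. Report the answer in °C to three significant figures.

50.9 °C

COP_HP = T_H/(T_H − T_C) rearranges to T_H = COP·T_C/(COP − 1).
With T_C = 294.55 K, T_H = 11 × 294.55/10.00 = 324.00 K.
Converting, 324.00 K = 50.85°C.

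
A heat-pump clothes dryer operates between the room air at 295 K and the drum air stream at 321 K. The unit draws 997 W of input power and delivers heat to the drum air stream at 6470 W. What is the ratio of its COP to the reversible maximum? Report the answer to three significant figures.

0.526

COP_actual = Q̇_H/Ẇ = 6470/997.0 = 6.489.
The reservoir spacing is ΔT = 321 − 295 = 26.00 K.
COP_Carnot = T_H/ΔT = 321.00/26.00 = 12.35.
η_II = COP_actual/COP_Carnot = 6.489/12.35 = 0.5256.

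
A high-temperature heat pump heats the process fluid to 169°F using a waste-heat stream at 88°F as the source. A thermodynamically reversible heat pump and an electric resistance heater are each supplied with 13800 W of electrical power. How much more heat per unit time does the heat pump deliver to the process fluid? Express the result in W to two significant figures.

93000 W

In absolute terms T_C = 304.26 K and T_H = 349.26 K, so ΔT = 45.00 K.
COP_Carnot = T_H/ΔT = 349.26/45.00 = 7.761.
The heat pump delivers Q̇_H = COP × Ẇ = 107100 W; the resistance heater delivers Ẇ = 13800 W.
Extra = (COP − 1)·Ẇ = 93310 W.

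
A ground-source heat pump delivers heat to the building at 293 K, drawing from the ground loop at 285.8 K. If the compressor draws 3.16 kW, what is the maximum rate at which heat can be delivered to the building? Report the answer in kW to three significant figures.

129 kW

The reservoir spacing is ΔT = 293 − 285.8 = 7.200 K.
COP_Carnot = T_H/ΔT = 293.00/7.200 = 40.69.
Q̇_max = COP_Carnot × Ẇ = 40.69 × 3.160 kW = 128.6 kW.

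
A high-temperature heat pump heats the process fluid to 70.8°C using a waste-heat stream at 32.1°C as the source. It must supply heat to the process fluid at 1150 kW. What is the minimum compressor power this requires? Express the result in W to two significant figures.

130000 W

In absolute terms T_C = 305.25 K and T_H = 343.95 K, so ΔT = 38.70 K.
COP_Carnot = T_H/ΔT = 343.95/38.70 = 8.888.
Ẇ_min = Q̇/COP_Carnot = 1150/8.888 = 129.4 kW = 129400 W.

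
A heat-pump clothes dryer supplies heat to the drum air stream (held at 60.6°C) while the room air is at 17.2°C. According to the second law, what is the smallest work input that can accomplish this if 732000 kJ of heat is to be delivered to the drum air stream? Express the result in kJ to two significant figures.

95000 kJ

In absolute terms T_C = 290.35 K and T_H = 333.75 K, so ΔT = 43.40 K.
The reversible limit is COP_HP = T_H/ΔT = 7.690, so W_min = Q_H/COP = Q_H·ΔT/T_H.
W_min = 732000 × 43.40/333.75 = 95190 kJ.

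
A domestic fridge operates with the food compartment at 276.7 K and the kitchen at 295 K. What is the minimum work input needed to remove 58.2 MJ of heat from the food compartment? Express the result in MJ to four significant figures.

The reservoir spacing is ΔT = 295 − 276.7 = 18.30 K.
The reversible limit is COP_R = T_C/ΔT = 15.12, so W_min = Q_C/COP = Q_C·ΔT/T_C.
W_min = 58.20 × 18.30/276.70 = 3.849 MJ.

3.849 MJ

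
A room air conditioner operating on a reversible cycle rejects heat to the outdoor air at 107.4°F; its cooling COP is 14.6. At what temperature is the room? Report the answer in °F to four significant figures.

For a Carnot refrigerator COP_R = T_C/(T_H − T_C), so T_C = COP·T_H/(1 + COP).
With T_H = 315.04 K, T_C = 14.6 × 315.04/15.60 = 294.84 K.
Converting, 294.84 K = 71.05°F.

71.05 °F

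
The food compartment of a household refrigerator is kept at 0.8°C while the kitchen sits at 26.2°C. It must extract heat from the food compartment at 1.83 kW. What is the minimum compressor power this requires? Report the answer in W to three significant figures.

In absolute terms T_C = 273.95 K and T_H = 299.35 K, so ΔT = 25.40 K.
COP_Carnot = T_C/ΔT = 273.95/25.40 = 10.79.
Ẇ_min = Q̇/COP_Carnot = 1.830/10.79 = 0.1697 kW = 169.7 W.

170 W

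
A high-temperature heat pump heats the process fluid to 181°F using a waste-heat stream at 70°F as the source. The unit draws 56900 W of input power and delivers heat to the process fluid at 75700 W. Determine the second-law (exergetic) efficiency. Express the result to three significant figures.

COP_actual = Q̇_H/Ẇ = 75700/56900 = 1.330.
In absolute terms T_C = 294.26 K and T_H = 355.93 K, so ΔT = 61.67 K.
COP_Carnot = T_H/ΔT = 355.93/61.67 = 5.772.
η_II = COP_actual/COP_Carnot = 1.330/5.772 = 0.2305.

0.231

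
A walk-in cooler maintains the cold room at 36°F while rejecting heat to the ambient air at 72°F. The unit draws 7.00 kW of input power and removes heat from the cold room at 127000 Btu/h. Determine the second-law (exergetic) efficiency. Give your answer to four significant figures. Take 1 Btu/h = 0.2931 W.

0.3862

Converting, Q̇_C = 127000 Btu/h = 37.22 kW, so COP_actual = Q̇_C/Ẇ = 37.22/7.000 = 5.318.
In absolute terms T_C = 275.37 K and T_H = 295.37 K, so ΔT = 20.00 K.
COP_Carnot = T_C/ΔT = 275.37/20.00 = 13.77.
η_II = COP_actual/COP_Carnot = 5.318/13.77 = 0.3862.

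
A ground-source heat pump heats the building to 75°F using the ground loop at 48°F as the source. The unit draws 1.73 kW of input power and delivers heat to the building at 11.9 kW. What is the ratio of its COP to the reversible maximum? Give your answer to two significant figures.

0.35

COP_actual = Q̇_H/Ẇ = 11.90/1.730 = 6.879.
In absolute terms T_C = 282.04 K and T_H = 297.04 K, so ΔT = 15.00 K.
COP_Carnot = T_H/ΔT = 297.04/15.00 = 19.80.
η_II = COP_actual/COP_Carnot = 6.879/19.80 = 0.3474.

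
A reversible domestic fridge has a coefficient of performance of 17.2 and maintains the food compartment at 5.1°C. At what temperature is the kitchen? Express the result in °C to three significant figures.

21.3 °C

COP_R = T_C/(T_H − T_C) gives T_H − T_C = T_C/COP.
With T_C = 278.25 K, T_H = 278.25 × (1 + 1/17.2) = 294.43 K.
Converting, 294.43 K = 21.28°C.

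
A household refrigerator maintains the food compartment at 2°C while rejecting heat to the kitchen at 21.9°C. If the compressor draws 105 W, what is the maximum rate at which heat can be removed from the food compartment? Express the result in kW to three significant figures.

1.45 kW

In absolute terms T_C = 275.15 K and T_H = 295.05 K, so ΔT = 19.90 K.
COP_Carnot = T_C/ΔT = 275.15/19.90 = 13.83.
Q̇_max = COP_Carnot × Ẇ = 13.83 × 105.0 W = 1452 W = 1.452 kW.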